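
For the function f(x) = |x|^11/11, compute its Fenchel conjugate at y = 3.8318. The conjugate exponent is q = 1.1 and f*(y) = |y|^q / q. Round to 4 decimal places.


The conjugate exponent q satisfies 1/p + 1/q = 1.
p = 11, so q = 11/(11 - 1) = 1.1
|y|^q = 3.8318^1.1 = 4.3827
f*(3.8318) = 4.3827 / 1.1 = 3.9843


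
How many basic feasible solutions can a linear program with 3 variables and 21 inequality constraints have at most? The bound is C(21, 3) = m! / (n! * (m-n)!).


Each vertex corresponds to some choice of n active constraints out of m, so the number of vertices is at most C(m, n) = m! / (n!(m-n)!).
m = 21, n = 3
Numerator: 21 * 20 * 19
Denominator: 3! = 6
C(21, 3) = 1330


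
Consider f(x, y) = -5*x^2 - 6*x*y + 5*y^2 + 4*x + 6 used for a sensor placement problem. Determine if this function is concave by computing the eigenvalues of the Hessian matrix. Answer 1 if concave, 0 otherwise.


The Hessian of f(x,y) = -5*x^2 - 6*x*y + 5*y^2 + 4*x + 6 is:
H = [[-10, -6], [-6, 10]]
Trace = -10 + 10 = 0
Determinant = -10*10 - (-6)^2 = -136
Discriminant = (0)^2 - 4*-136 = 544.0
Eigenvalues: lambda_1 = -11.6619, lambda_2 = 11.6619
The function is not concave.

0


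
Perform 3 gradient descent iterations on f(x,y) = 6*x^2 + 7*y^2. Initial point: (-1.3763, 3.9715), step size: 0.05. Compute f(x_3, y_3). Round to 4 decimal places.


Gradient descent on f(x,y) = 6*x^2 + 7*y^2.
Starting point: (-1.3763, 3.9715), alpha = 0.05
Step 1: grad_x = 2*6*-1.3763 = -16.5156, grad_y = 2*7*3.9715 = 55.601
  x_1 = -1.3763 - 0.05*-16.5156 = -0.5505
  y_1 = 3.9715 - 0.05*55.601 = 1.1915
Step 2: grad_x = 2*6*-0.5505 = -6.6062, grad_y = 2*7*1.1915 = 16.6803
  x_2 = -0.5505 - 0.05*-6.6062 = -0.2202
  y_2 = 1.1915 - 0.05*16.6803 = 0.3574
Step 3: grad_x = 2*6*-0.2202 = -2.6425, grad_y = 2*7*0.3574 = 5.0041
  x_3 = -0.2202 - 0.05*-2.6425 = -0.0881
  y_3 = 0.3574 - 0.05*5.0041 = 0.1072
f(-0.0881, 0.1072) = 6*(-0.0881)^2 + 7*0.1072^2 = 0.127


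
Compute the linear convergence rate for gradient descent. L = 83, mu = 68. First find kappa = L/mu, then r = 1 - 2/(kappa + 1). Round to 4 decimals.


Step 1: Compute the condition number.
kappa = L/mu = 83/68 = 1.2206
Step 2: Compute the convergence rate.
r = 1 - 2/(kappa + 1) = 1 - 2*mu/(L + mu) = (L - mu)/(L + mu) = 15/151 = 0.0993


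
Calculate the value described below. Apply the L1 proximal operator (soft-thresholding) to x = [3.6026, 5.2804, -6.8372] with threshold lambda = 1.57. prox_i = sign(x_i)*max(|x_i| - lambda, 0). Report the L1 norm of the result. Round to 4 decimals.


Soft-thresholding with lambda = 1.57:
prox(3.6026) = sign(3.6026)*max(|3.6026| - 1.57, 0) = 2.0326
prox(5.2804) = sign(5.2804)*max(|5.2804| - 1.57, 0) = 3.7104
prox(-6.8372) = sign(-6.8372)*max(|-6.8372| - 1.57, 0) = -5.2672
prox(x) = [2.0326, 3.7104, -5.2672]
||prox(x)||_1 = 2.0326 + 3.7104 + 5.2672 = 11.0102


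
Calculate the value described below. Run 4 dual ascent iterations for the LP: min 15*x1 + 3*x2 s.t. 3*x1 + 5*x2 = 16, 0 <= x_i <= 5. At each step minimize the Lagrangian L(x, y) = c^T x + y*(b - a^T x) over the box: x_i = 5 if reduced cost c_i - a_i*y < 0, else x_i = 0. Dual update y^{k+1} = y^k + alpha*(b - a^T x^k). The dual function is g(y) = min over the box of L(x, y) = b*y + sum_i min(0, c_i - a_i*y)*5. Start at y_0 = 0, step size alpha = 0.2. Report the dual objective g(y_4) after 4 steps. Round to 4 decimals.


Dual ascent for LP: min 15*x1 + 3*x2, 3*x1 + 5*x2 = 16, 0 <= x_i <= 5
Step 1: y^k = 0.0, reduced costs: (15.0, 3.0)
  x^k = (0.0, 0.0), subgradient = b - a^T x = 16.0
  y^{k+1} = 0.0 + 0.2*16.0 = 3.2
Step 2: y^k = 3.2, reduced costs: (5.4, -13.0)
  x^k = (0.0, 5.0), subgradient = b - a^T x = -9.0
  y^{k+1} = 3.2 + 0.2*-9.0 = 1.4
Step 3: y^k = 1.4, reduced costs: (10.8, -4.0)
  x^k = (0.0, 5.0), subgradient = b - a^T x = -9.0
  y^{k+1} = 1.4 + 0.2*-9.0 = -0.4
Step 4: y^k = -0.4, reduced costs: (16.2, 5.0)
  x^k = (0.0, 0.0), subgradient = b - a^T x = 16.0
  y^{k+1} = -0.4 + 0.2*16.0 = 2.8
Dual objective at y_4 = 2.8: reduced costs (6.6, -11.0), box minimizer x = (0.0, 5.0)
g(y_4) = b*y + (c1 - a1*y)*x1 + (c2 - a2*y)*x2 = 16*2.8 + 6.6*0.0 + (-11.0)*5.0 = 44.8 + 0.0 - 55.0 = -10.2


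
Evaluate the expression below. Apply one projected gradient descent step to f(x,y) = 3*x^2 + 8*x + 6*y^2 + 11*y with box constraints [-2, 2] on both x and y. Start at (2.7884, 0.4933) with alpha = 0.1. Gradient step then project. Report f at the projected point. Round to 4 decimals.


Step 1: Compute gradient at (2.7884, 0.4933).
grad_x = 2*3*2.7884 + 8 = 24.7304
grad_y = 2*6*0.4933 + 11 = 16.9196
Step 2: Gradient step.
x_raw = 2.7884 - 0.1*24.7304 = 0.3154
y_raw = 0.4933 - 0.1*16.9196 = -1.1987
Step 3: Project onto [-2, 2].
x_proj = clip(0.3154) = 0.3154
y_proj = clip(-1.1987) = -1.1987
Step 4: Evaluate f.
f(0.3154, -1.1987) = -1.7433


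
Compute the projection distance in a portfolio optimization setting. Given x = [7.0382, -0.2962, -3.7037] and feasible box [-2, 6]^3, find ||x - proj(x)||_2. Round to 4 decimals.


Project each component onto [-2, 6].
clip(7.0382) = 6.0, clip(-0.2962) = -0.2962, clip(-3.7037) = -2.0
Projection = [6.0, -0.2962, -2.0]
Squared diffs: [1.0779, 0.0, 2.9026]
Distance = sqrt(3.9805) = 1.9951


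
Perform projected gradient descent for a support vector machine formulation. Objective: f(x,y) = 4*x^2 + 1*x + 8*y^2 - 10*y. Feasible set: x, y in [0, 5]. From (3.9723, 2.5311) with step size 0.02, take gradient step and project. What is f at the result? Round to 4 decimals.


Step 1: Compute gradient at (3.9723, 2.5311).
grad_x = 2*4*3.9723 + 1 = 32.7784
grad_y = 2*8*2.5311 - 10 = 30.4976
Step 2: Gradient step.
x_raw = 3.9723 - 0.02*32.7784 = 3.3167
y_raw = 2.5311 - 0.02*30.4976 = 1.9211
Step 3: Project onto [0, 5].
x_proj = clip(3.3167) = 3.3167
y_proj = clip(1.9211) = 1.9211
Step 4: Evaluate f.
f(3.3167, 1.9211) = 57.6346


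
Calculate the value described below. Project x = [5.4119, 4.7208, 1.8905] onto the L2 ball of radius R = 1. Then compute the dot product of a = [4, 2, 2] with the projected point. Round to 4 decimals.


Step 1: Compute ||x|| (intermediates to 6 decimals).
||x|| = sqrt(5.4119^2 + 4.7208^2 + 1.8905^2) = 7.426211
Step 2: Project.
Since ||x|| > R, scale = R/||x|| = 1/7.426211 = 0.134658, proj(x) = scale * x
proj(x) = [0.728756, 0.635693, 0.254571]
Step 3: Dot product.
a^T * proj(x) = 4*0.728756 + 2*0.635693 + 2*0.254571 = 4.6956


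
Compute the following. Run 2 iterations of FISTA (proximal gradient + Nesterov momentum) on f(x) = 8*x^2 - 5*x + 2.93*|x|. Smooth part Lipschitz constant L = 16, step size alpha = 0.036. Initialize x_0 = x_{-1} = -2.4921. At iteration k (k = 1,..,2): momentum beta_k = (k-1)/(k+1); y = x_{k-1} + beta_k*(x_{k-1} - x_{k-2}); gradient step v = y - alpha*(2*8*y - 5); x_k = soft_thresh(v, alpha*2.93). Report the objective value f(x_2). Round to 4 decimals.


FISTA on f(x) = 8*x^2 - 5*x + 2.93*|x|
L = 16, alpha = 0.036
Iteration 1: beta = 0.0, y = -2.4921 + 0.0*(-2.4921 + 2.4921) = -2.4921
  grad(y) = -44.8736, v = y - alpha*grad = -0.8767
  prox(v) = soft_thresh(-0.8767, 0.1055) = -0.7712
Iteration 2: beta = 0.3333, y = -0.7712 + 0.3333*(-0.7712 + 2.4921) = -0.1975
  grad(y) = -8.1604, v = y - alpha*grad = 0.0962
  prox(v) = soft_thresh(0.0962, 0.1055) = 0.0
f(x_2) = 8*0.0^2 - 5*0.0 + 2.93*|0.0| = 0.0


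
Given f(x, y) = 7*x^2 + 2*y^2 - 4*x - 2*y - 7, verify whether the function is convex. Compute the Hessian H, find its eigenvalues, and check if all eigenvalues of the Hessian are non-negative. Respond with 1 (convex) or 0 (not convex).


The Hessian of f(x,y) = 7*x^2 + 2*y^2 - 4*x - 2*y - 7 is:
H = [[14, 0], [0, 4]]
Trace = 14 + 4 = 18
Determinant = 14*4 - (0)^2 = 56
Discriminant = (18)^2 - 4*56 = 100.0
Eigenvalues: lambda_1 = 4.0, lambda_2 = 14.0
The function is convex.

1


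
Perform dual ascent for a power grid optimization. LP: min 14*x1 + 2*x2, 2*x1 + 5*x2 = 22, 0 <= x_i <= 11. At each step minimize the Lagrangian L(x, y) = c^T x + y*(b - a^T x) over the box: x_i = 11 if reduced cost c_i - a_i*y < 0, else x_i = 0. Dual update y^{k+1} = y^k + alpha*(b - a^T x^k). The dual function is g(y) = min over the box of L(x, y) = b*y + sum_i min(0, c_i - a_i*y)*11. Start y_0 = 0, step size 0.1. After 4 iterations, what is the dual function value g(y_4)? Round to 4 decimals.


Dual ascent for LP: min 14*x1 + 2*x2, 2*x1 + 5*x2 = 22, 0 <= x_i <= 11
Step 1: y^k = 0.0, reduced costs: (14.0, 2.0)
  x^k = (0.0, 0.0), subgradient = b - a^T x = 22.0
  y^{k+1} = 0.0 + 0.1*22.0 = 2.2
Step 2: y^k = 2.2, reduced costs: (9.6, -9.0)
  x^k = (0.0, 11.0), subgradient = b - a^T x = -33.0
  y^{k+1} = 2.2 + 0.1*-33.0 = -1.1
Step 3: y^k = -1.1, reduced costs: (16.2, 7.5)
  x^k = (0.0, 0.0), subgradient = b - a^T x = 22.0
  y^{k+1} = -1.1 + 0.1*22.0 = 1.1
Step 4: y^k = 1.1, reduced costs: (11.8, -3.5)
  x^k = (0.0, 11.0), subgradient = b - a^T x = -33.0
  y^{k+1} = 1.1 + 0.1*-33.0 = -2.2
Dual objective at y_4 = -2.2: reduced costs (18.4, 13.0), box minimizer x = (0.0, 0.0)
g(y_4) = b*y + (c1 - a1*y)*x1 + (c2 - a2*y)*x2 = 22*(-2.2) + 18.4*0.0 + 13.0*0.0 = -48.4 + 0.0 + 0.0 = -48.4


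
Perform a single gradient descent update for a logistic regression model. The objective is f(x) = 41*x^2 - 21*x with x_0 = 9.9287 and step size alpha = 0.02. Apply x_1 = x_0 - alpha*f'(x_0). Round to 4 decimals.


We compute the gradient at x_0 and apply the update.
f'(x) = 82*x - 21
f'(9.9287) = 82*9.9287 - 21 = 793.1534
x_1 = 9.9287 - 0.02*793.1534 = -5.9344


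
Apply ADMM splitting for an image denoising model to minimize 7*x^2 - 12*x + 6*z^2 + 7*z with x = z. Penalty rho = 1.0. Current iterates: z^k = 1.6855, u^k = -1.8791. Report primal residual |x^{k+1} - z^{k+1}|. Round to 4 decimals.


ADMM iteration with rho = 1.0, z^k = 1.6855, u^k = -1.8791
Step 1: x-update.
Minimize 7*x^2 - 12*x + (1.0/2)*(x - 1.6855 - 1.8791)^2
FOC: (2*7 + 1.0)*x = 12 + 1.0*(1.6855 + 1.8791)
x^{k+1} = 1.0376
Step 2: z-update.
Minimize 6*z^2 + 7*z + (1.0/2)*(1.0376 - z - 1.8791)^2
FOC: (2*6 + 1.0)*z = -7 + 1.0*(1.0376 - 1.8791)
z^{k+1} = -0.6032
Step 3: u-update.
u^{k+1} = -1.8791 + 1.0376 + 0.6032 = -0.2383
Step 4: Primal residual = |1.0376 + 0.6032| = 1.6408


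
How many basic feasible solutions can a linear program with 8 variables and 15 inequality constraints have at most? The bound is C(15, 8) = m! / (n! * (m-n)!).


Each vertex corresponds to some choice of n active constraints out of m, so the number of vertices is at most C(m, n) = m! / (n!(m-n)!).
m = 15, n = 8
Numerator: 15 * 14 * 13 * 12 * 11 * 10 * 9 * 8
Denominator: 8! = 40320
C(15, 8) = 6435


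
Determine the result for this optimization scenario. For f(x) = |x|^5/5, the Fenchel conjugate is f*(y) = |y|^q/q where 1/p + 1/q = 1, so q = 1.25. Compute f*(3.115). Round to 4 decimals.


The conjugate exponent q satisfies 1/p + 1/q = 1.
p = 5, so q = 5/(5 - 1) = 1.25
|y|^q = 3.115^1.25 = 4.1383
f*(3.115) = 4.1383 / 1.25 = 3.3106


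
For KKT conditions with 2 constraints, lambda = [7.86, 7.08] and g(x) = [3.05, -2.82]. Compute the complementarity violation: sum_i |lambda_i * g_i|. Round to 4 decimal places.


KKT complementary slackness check:
lambda_1 * g_1 = 7.86 * 3.05 = 23.973
lambda_2 * g_2 = 7.08 * -2.82 = -19.9656
Total violation = 23.973 + 19.9656 = 43.9386


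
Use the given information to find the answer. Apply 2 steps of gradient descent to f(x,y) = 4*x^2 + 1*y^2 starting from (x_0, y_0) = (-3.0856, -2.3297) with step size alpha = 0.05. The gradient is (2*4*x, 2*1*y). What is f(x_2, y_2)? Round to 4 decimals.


Gradient descent on f(x,y) = 4*x^2 + 1*y^2.
Starting point: (-3.0856, -2.3297), alpha = 0.05
Step 1: grad_x = 2*4*-3.0856 = -24.6848, grad_y = 2*1*-2.3297 = -4.6594
  x_1 = -3.0856 - 0.05*-24.6848 = -1.8514
  y_1 = -2.3297 - 0.05*-4.6594 = -2.0967
Step 2: grad_x = 2*4*-1.8514 = -14.8109, grad_y = 2*1*-2.0967 = -4.1935
  x_2 = -1.8514 - 0.05*-14.8109 = -1.1108
  y_2 = -2.0967 - 0.05*-4.1935 = -1.8871
f(-1.1108, -1.8871) = 4*(-1.1108)^2 + 1*(-1.8871)^2 = 8.4966


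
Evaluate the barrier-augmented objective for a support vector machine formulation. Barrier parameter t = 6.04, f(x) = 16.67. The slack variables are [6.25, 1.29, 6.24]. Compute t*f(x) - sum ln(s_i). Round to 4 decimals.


Step 1: Compute log-barrier.
ln values: [1.8326, 0.2546, 1.831]
phi = -(1.8326 + 0.2546 + 1.831) = -3.9182
Step 2: Compute augmented objective.
t*f(x) = 6.04*16.67 = 100.6868
Total = 100.6868 - 3.9182 = 96.7686


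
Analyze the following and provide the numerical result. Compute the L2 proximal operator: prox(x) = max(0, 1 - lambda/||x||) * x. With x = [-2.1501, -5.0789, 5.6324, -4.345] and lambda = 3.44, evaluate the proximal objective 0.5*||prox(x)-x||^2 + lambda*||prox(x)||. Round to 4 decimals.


Step 1: Compute ||x||.
||x|| = 9.0012
Step 2: Compute scaling factor.
scale = max(0, 1 - 3.44/9.0012) = 0.6178
Step 3: prox(x) = [-1.3284, -3.1379, 3.4799, -2.6845]
||prox(x)|| = 5.5612
Step 4: Proximal objective.
0.5*||prox-x||^2 = 5.9168
lambda*||prox|| = 19.1305
Total = 25.0472


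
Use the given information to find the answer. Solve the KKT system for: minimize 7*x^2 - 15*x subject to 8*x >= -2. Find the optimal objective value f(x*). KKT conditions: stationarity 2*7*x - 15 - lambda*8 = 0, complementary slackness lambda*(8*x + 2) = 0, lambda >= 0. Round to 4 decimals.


Step 1: Try lambda = 0 (constraint inactive).
Stationarity: 2*7*x - 15 = 0
x* = 15/(2*7) = 15/14 = 1.0714 (rounded; the exact value 15/14 is used below)
Check constraint: 8*1.0714 = 8.5712 >= -2 -- satisfied.
Step 2: Compute optimal value.
f(x*) = 7*(15/14)^2 - 15*(15/14) = -8.0357


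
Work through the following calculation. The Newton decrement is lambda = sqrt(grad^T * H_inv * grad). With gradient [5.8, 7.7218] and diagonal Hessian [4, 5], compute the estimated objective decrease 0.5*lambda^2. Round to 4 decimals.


Step 1: H is diagonal, so H^(-1) * g = [1.45, 1.5444].
Step 2: g^T H^(-1) g = sum_i g_i^2 / H_ii
  = (5.8)^2/4 + (7.7218)^2/5
  = 8.41 + 11.9252 = 20.3352
Step 3: Objective decrease = 0.5 * g^T H^(-1) g = 10.1676


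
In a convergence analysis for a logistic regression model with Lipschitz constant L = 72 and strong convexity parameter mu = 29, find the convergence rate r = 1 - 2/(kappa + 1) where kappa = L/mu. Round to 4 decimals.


Step 1: Compute the condition number.
kappa = L/mu = 72/29 = 2.4828
Step 2: Compute the convergence rate.
r = 1 - 2/(kappa + 1) = 1 - 2*mu/(L + mu) = (L - mu)/(L + mu) = 43/101 = 0.4257


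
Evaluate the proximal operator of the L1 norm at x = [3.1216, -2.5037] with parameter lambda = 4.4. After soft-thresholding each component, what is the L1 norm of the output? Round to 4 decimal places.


Soft-thresholding with lambda = 4.4:
prox(3.1216) = sign(3.1216)*max(|3.1216| - 4.4, 0) = 0.0
prox(-2.5037) = sign(-2.5037)*max(|-2.5037| - 4.4, 0) = 0.0
prox(x) = [0.0, 0.0]
||prox(x)||_1 = 0.0 + 0.0 = 0.0


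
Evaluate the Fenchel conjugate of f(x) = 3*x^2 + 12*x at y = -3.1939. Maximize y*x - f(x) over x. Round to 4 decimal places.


f*(y) = sup_x {y*x - a*x^2 - b*x} = sup_x {(y-b)*x - a*x^2}
FOC: (y - b) - 2a*x = 0 => x* = (y - b)/(2a)
x* = (-3.1939 - 12)/(2*3) = -2.5323
f*(-3.1939) = (y-b)^2/(4a) = (-3.1939 - 12)^2/(4*3)
= 230.8546/12 = 19.2379


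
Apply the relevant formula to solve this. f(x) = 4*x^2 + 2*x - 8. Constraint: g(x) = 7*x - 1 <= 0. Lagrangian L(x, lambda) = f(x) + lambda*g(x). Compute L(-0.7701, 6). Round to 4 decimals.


Step 1: Evaluate f(x).
f(-0.7701) = 4*(-0.7701)^2 + 2*(-0.7701) - 8 = -7.168
Step 2: Evaluate g(x).
g(-0.7701) = 7*-0.7701 - 1 = -6.3907
Step 3: Compute Lagrangian.
L = -7.168 + 6*-6.3907 = -45.5122


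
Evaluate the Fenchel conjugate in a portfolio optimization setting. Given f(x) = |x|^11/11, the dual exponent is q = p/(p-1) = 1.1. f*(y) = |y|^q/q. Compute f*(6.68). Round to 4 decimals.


The conjugate exponent q satisfies 1/p + 1/q = 1.
p = 11, so q = 11/(11 - 1) = 1.1
|y|^q = 6.68^1.1 = 8.0771
f*(6.68) = 8.0771 / 1.1 = 7.3428


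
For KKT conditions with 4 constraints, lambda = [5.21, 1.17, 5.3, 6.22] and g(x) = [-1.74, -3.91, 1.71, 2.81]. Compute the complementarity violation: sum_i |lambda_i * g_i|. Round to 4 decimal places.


KKT complementary slackness check:
lambda_1 * g_1 = 5.21 * -1.74 = -9.0654
lambda_2 * g_2 = 1.17 * -3.91 = -4.5747
lambda_3 * g_3 = 5.3 * 1.71 = 9.063
lambda_4 * g_4 = 6.22 * 2.81 = 17.4782
Total violation = 9.0654 + 4.5747 + 9.063 + 17.4782 = 40.1813


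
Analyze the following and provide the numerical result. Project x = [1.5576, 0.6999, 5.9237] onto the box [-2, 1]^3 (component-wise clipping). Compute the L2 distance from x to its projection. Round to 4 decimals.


Project each component onto [-2, 1].
clip(1.5576) = 1.0, clip(0.6999) = 0.6999, clip(5.9237) = 1.0
Projection = [1.0, 0.6999, 1.0]
Squared diffs: [0.3109, 0.0, 24.2428]
Distance = sqrt(24.5537) = 4.9552


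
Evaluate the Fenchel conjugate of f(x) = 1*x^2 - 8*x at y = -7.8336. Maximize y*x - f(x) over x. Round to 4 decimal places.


f*(y) = sup_x {y*x - a*x^2 - b*x} = sup_x {(y-b)*x - a*x^2}
FOC: (y - b) - 2a*x = 0 => x* = (y - b)/(2a)
x* = (-7.8336 + 8)/(2*1) = 0.0832
f*(-7.8336) = (y-b)^2/(4a) = (-7.8336 + 8)^2/(4*1)
= 0.0277/4 = 0.0069


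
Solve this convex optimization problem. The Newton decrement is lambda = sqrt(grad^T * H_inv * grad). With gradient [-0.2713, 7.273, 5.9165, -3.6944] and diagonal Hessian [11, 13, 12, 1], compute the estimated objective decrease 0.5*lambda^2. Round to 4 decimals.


Step 1: H is diagonal, so H^(-1) * g = [-0.0247, 0.5595, 0.493, -3.6944].
Step 2: g^T H^(-1) g = sum_i g_i^2 / H_ii
  = (-0.2713)^2/11 + (7.273)^2/13 + (5.9165)^2/12 + (-3.6944)^2/1
  = 0.0067 + 4.069 + 2.9171 + 13.6486 = 20.6413
Step 3: Objective decrease = 0.5 * g^T H^(-1) g = 10.3207


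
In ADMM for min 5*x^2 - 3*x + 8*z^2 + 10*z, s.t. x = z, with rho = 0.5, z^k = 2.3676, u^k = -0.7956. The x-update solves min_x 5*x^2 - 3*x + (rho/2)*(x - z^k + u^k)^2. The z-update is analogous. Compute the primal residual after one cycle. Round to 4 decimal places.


ADMM iteration with rho = 0.5, z^k = 2.3676, u^k = -0.7956
Step 1: x-update.
Minimize 5*x^2 - 3*x + (0.5/2)*(x - 2.3676 - 0.7956)^2
FOC: (2*5 + 0.5)*x = 3 + 0.5*(2.3676 + 0.7956)
x^{k+1} = 0.4363
Step 2: z-update.
Minimize 8*z^2 + 10*z + (0.5/2)*(0.4363 - z - 0.7956)^2
FOC: (2*8 + 0.5)*z = -10 + 0.5*(0.4363 - 0.7956)
z^{k+1} = -0.6169
Step 3: u-update.
u^{k+1} = -0.7956 + 0.4363 + 0.6169 = 0.2577
Step 4: Primal residual = |0.4363 + 0.6169| = 1.0533


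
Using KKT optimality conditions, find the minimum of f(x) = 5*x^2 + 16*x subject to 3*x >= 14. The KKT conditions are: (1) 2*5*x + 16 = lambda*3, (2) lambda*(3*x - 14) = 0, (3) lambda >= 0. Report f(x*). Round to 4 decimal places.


Step 1: Try lambda = 0 (constraint inactive).
x_unc = -16/(2*5) = -1.6
Check: 3*-1.6 = -4.8 < 14 -- violated!
Step 2: Constraint must be active: 3*x = 14
x* = 14/3 = 4.6667 (rounded; the exact value 14/3 is used below)
lambda = (2*5*(14/3) + 16)/3 = 20.8889
Step 3: Compute optimal value.
f(x*) = 5*(14/3)^2 + 16*(14/3) = 183.5556


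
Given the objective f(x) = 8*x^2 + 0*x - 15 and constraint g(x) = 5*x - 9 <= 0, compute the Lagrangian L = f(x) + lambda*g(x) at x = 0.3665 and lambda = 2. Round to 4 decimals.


Step 1: Evaluate f(x).
f(0.3665) = 8*0.3665^2 + 0*0.3665 - 15 = -13.9254
Step 2: Evaluate g(x).
g(0.3665) = 5*0.3665 - 9 = -7.1675
Step 3: Compute Lagrangian.
L = -13.9254 + 2*-7.1675 = -28.2604


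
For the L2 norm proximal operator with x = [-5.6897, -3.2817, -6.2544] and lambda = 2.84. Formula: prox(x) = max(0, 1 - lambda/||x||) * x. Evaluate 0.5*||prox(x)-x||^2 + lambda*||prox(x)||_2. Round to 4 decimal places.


Step 1: Compute ||x||.
||x|| = 9.0697
Step 2: Compute scaling factor.
scale = max(0, 1 - 2.84/9.0697) = 0.6869
Step 3: prox(x) = [-3.9081, -2.2541, -4.296]
||prox(x)|| = 6.2297
Step 4: Proximal objective.
0.5*||prox-x||^2 = 4.0328
lambda*||prox|| = 17.6923
Total = 21.7252


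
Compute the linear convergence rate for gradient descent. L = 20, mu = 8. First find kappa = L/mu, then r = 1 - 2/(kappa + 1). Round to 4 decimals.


Step 1: Compute the condition number.
kappa = L/mu = 20/8 = 2.5
Step 2: Compute the convergence rate.
r = 1 - 2/(kappa + 1) = 1 - 2*mu/(L + mu) = (L - mu)/(L + mu) = 12/28 = 0.4286


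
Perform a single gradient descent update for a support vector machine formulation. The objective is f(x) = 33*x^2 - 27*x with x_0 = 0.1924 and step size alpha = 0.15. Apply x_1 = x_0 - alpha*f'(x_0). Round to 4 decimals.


We compute the gradient at x_0 and apply the update.
f'(x) = 66*x - 27
f'(0.1924) = 66*0.1924 - 27 = -14.3016
x_1 = 0.1924 - 0.15*-14.3016 = 2.3376


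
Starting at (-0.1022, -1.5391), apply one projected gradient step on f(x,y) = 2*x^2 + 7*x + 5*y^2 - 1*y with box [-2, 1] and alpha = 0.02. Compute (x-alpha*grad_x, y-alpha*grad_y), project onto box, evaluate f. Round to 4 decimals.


Step 1: Compute gradient at (-0.1022, -1.5391).
grad_x = 2*2*-0.1022 + 7 = 6.5912
grad_y = 2*5*-1.5391 - 1 = -16.391
Step 2: Gradient step.
x_raw = -0.1022 - 0.02*6.5912 = -0.234
y_raw = -1.5391 - 0.02*-16.391 = -1.2113
Step 3: Project onto [-2, 1].
x_proj = clip(-0.234) = -0.234
y_proj = clip(-1.2113) = -1.2113
Step 4: Evaluate f.
f(-0.234, -1.2113) = 7.0186


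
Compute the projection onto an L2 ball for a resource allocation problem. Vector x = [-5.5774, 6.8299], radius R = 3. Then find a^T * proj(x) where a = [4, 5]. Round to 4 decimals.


Step 1: Compute ||x|| (intermediates to 6 decimals).
||x|| = sqrt((-5.5774)^2 + 6.8299^2) = 8.817875
Step 2: Project.
Since ||x|| > R, scale = R/||x|| = 3/8.817875 = 0.340218, proj(x) = scale * x
proj(x) = [-1.897532, 2.323655]
Step 3: Dot product.
a^T * proj(x) = 4*(-1.897532) + 5*2.323655 = 4.0281


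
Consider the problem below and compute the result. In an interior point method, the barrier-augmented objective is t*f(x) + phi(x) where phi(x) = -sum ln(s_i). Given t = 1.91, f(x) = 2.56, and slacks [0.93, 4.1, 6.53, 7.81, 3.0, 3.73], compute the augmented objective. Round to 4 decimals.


Step 1: Compute log-barrier.
ln values: [-0.0726, 1.411, 1.8764, 2.0554, 1.0986, 1.3164]
phi = -(-0.0726 + 1.411 + 1.8764 + 2.0554 + 1.0986 + 1.3164) = -7.6852
Step 2: Compute augmented objective.
t*f(x) = 1.91*2.56 = 4.8896
Total = 4.8896 - 7.6852 = -2.7956


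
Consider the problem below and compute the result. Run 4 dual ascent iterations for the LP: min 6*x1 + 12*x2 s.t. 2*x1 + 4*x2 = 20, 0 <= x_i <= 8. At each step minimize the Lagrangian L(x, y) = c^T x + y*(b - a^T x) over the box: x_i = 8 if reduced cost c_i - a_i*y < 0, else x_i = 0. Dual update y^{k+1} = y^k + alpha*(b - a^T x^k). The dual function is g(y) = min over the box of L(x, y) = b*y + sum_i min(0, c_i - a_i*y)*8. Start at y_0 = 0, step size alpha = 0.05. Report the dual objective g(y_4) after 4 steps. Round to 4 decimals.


Dual ascent for LP: min 6*x1 + 12*x2, 2*x1 + 4*x2 = 20, 0 <= x_i <= 8
Step 1: y^k = 0.0, reduced costs: (6.0, 12.0)
  x^k = (0.0, 0.0), subgradient = b - a^T x = 20.0
  y^{k+1} = 0.0 + 0.05*20.0 = 1.0
Step 2: y^k = 1.0, reduced costs: (4.0, 8.0)
  x^k = (0.0, 0.0), subgradient = b - a^T x = 20.0
  y^{k+1} = 1.0 + 0.05*20.0 = 2.0
Step 3: y^k = 2.0, reduced costs: (2.0, 4.0)
  x^k = (0.0, 0.0), subgradient = b - a^T x = 20.0
  y^{k+1} = 2.0 + 0.05*20.0 = 3.0
Step 4: y^k = 3.0, reduced costs: (0.0, 0.0)
  x^k = (0.0, 0.0), subgradient = b - a^T x = 20.0
  y^{k+1} = 3.0 + 0.05*20.0 = 4.0
Dual objective at y_4 = 4.0: reduced costs (-2.0, -4.0), box minimizer x = (8.0, 8.0)
g(y_4) = b*y + (c1 - a1*y)*x1 + (c2 - a2*y)*x2 = 20*4.0 + (-2.0)*8.0 + (-4.0)*8.0 = 80.0 - 16.0 - 32.0 = 32.0


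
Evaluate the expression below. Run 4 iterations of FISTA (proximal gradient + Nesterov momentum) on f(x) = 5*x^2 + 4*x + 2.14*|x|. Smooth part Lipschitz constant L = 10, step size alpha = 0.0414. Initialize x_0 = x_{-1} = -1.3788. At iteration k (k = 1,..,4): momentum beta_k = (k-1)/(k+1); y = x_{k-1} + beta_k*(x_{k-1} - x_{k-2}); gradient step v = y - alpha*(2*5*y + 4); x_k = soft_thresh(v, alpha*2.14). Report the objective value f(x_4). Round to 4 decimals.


FISTA on f(x) = 5*x^2 + 4*x + 2.14*|x|
L = 10, alpha = 0.0414
Iteration 1: beta = 0.0, y = -1.3788 + 0.0*(-1.3788 + 1.3788) = -1.3788
  grad(y) = -9.788, v = y - alpha*grad = -0.9736
  prox(v) = soft_thresh(-0.9736, 0.0886) = -0.885
Iteration 2: beta = 0.3333, y = -0.885 + 0.3333*(-0.885 + 1.3788) = -0.7204
  grad(y) = -3.2037, v = y - alpha*grad = -0.5877
  prox(v) = soft_thresh(-0.5877, 0.0886) = -0.4991
Iteration 3: beta = 0.5, y = -0.4991 + 0.5*(-0.4991 + 0.885) = -0.3062
  grad(y) = 0.9378, v = y - alpha*grad = -0.345
  prox(v) = soft_thresh(-0.345, 0.0886) = -0.2565
Iteration 4: beta = 0.6, y = -0.2565 + 0.6*(-0.2565 + 0.4991) = -0.1108
  grad(y) = 2.8916, v = y - alpha*grad = -0.2306
  prox(v) = soft_thresh(-0.2306, 0.0886) = -0.142
f(x_4) = 5*(-0.142)^2 + 4*(-0.142) + 2.14*|-0.142| = -0.1633


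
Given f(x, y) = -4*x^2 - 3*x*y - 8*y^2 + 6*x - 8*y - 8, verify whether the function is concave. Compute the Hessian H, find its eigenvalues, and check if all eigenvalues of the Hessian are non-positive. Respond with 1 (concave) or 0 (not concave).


The Hessian of f(x,y) = -4*x^2 - 3*x*y - 8*y^2 + 6*x - 8*y - 8 is:
H = [[-8, -3], [-3, -16]]
Trace = -8 - 16 = -24
Determinant = -8*-16 - (-3)^2 = 119
Discriminant = (-24)^2 - 4*119 = 100.0
Eigenvalues: lambda_1 = -17.0, lambda_2 = -7.0
The function is concave.

1


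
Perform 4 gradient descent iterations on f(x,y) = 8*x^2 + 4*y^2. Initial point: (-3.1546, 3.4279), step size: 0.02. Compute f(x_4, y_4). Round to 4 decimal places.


Gradient descent on f(x,y) = 8*x^2 + 4*y^2.
Starting point: (-3.1546, 3.4279), alpha = 0.02
Step 1: grad_x = 2*8*-3.1546 = -50.4736, grad_y = 2*4*3.4279 = 27.4232
  x_1 = -3.1546 - 0.02*-50.4736 = -2.1451
  y_1 = 3.4279 - 0.02*27.4232 = 2.8794
Step 2: grad_x = 2*8*-2.1451 = -34.322, grad_y = 2*4*2.8794 = 23.0355
  x_2 = -2.1451 - 0.02*-34.322 = -1.4587
  y_2 = 2.8794 - 0.02*23.0355 = 2.4187
Step 3: grad_x = 2*8*-1.4587 = -23.339, grad_y = 2*4*2.4187 = 19.3498
  x_3 = -1.4587 - 0.02*-23.339 = -0.9919
  y_3 = 2.4187 - 0.02*19.3498 = 2.0317
Step 4: grad_x = 2*8*-0.9919 = -15.8705, grad_y = 2*4*2.0317 = 16.2538
  x_4 = -0.9919 - 0.02*-15.8705 = -0.6745
  y_4 = 2.0317 - 0.02*16.2538 = 1.7067
f(-0.6745, 1.7067) = 8*(-0.6745)^2 + 4*1.7067^2 = 15.2902


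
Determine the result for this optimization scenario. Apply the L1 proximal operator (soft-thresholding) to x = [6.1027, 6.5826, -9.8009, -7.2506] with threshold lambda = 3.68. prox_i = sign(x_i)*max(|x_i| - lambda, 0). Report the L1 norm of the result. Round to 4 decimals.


Soft-thresholding with lambda = 3.68:
prox(6.1027) = sign(6.1027)*max(|6.1027| - 3.68, 0) = 2.4227
prox(6.5826) = sign(6.5826)*max(|6.5826| - 3.68, 0) = 2.9026
prox(-9.8009) = sign(-9.8009)*max(|-9.8009| - 3.68, 0) = -6.1209
prox(-7.2506) = sign(-7.2506)*max(|-7.2506| - 3.68, 0) = -3.5706
prox(x) = [2.4227, 2.9026, -6.1209, -3.5706]
||prox(x)||_1 = 2.4227 + 2.9026 + 6.1209 + 3.5706 = 15.0168


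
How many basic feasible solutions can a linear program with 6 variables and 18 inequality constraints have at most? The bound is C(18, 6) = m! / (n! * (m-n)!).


Each vertex corresponds to some choice of n active constraints out of m, so the number of vertices is at most C(m, n) = m! / (n!(m-n)!).
m = 18, n = 6
Numerator: 18 * 17 * 16 * 15 * 14 * 13
Denominator: 6! = 720
C(18, 6) = 18564


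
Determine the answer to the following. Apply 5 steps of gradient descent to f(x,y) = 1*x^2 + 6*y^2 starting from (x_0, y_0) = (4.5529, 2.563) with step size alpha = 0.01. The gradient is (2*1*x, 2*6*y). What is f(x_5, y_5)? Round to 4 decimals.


Gradient descent on f(x,y) = 1*x^2 + 6*y^2.
Starting point: (4.5529, 2.563), alpha = 0.01
Step 1: grad_x = 2*1*4.5529 = 9.1058, grad_y = 2*6*2.563 = 30.756
  x_1 = 4.5529 - 0.01*9.1058 = 4.4618
  y_1 = 2.563 - 0.01*30.756 = 2.2554
Step 2: grad_x = 2*1*4.4618 = 8.9237, grad_y = 2*6*2.2554 = 27.0653
  x_2 = 4.4618 - 0.01*8.9237 = 4.3726
  y_2 = 2.2554 - 0.01*27.0653 = 1.9848
Step 3: grad_x = 2*1*4.3726 = 8.7452, grad_y = 2*6*1.9848 = 23.8174
  x_3 = 4.3726 - 0.01*8.7452 = 4.2852
  y_3 = 1.9848 - 0.01*23.8174 = 1.7466
Step 4: grad_x = 2*1*4.2852 = 8.5703, grad_y = 2*6*1.7466 = 20.9594
  x_4 = 4.2852 - 0.01*8.5703 = 4.1994
  y_4 = 1.7466 - 0.01*20.9594 = 1.537
Step 5: grad_x = 2*1*4.1994 = 8.3989, grad_y = 2*6*1.537 = 18.4442
  x_5 = 4.1994 - 0.01*8.3989 = 4.1155
  y_5 = 1.537 - 0.01*18.4442 = 1.3526
f(4.1155, 1.3526) = 1*4.1155^2 + 6*1.3526^2 = 27.9138


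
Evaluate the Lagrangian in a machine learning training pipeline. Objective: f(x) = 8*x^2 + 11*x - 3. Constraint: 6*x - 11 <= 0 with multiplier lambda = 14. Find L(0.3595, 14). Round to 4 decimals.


Step 1: Evaluate f(x).
f(0.3595) = 8*0.3595^2 + 11*0.3595 - 3 = 1.9884
Step 2: Evaluate g(x).
g(0.3595) = 6*0.3595 - 11 = -8.843
Step 3: Compute Lagrangian.
L = 1.9884 + 14*-8.843 = -121.8136


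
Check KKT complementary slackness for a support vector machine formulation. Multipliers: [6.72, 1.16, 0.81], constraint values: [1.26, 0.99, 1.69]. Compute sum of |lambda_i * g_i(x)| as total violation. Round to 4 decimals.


KKT complementary slackness check:
lambda_1 * g_1 = 6.72 * 1.26 = 8.4672
lambda_2 * g_2 = 1.16 * 0.99 = 1.1484
lambda_3 * g_3 = 0.81 * 1.69 = 1.3689
Total violation = 8.4672 + 1.1484 + 1.3689 = 10.9845


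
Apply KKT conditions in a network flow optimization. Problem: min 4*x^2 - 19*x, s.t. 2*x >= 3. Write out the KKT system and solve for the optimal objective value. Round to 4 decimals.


Step 1: Try lambda = 0 (constraint inactive).
Stationarity: 2*4*x - 19 = 0
x* = 19/(2*4) = 2.375
Check constraint: 2*2.375 = 4.75 >= 3 -- satisfied.
Step 2: Compute optimal value.
f(x*) = 4*2.375^2 - 19*2.375 = -22.5625


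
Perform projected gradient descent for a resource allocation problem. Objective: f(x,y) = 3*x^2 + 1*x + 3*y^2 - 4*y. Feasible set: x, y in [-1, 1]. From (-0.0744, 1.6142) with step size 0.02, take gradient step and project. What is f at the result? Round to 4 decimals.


Step 1: Compute gradient at (-0.0744, 1.6142).
grad_x = 2*3*-0.0744 + 1 = 0.5536
grad_y = 2*3*1.6142 - 4 = 5.6852
Step 2: Gradient step.
x_raw = -0.0744 - 0.02*0.5536 = -0.0855
y_raw = 1.6142 - 0.02*5.6852 = 1.5005
Step 3: Project onto [-1, 1].
x_proj = clip(-0.0855) = -0.0855
y_proj = clip(1.5005) = 1.0
Step 4: Evaluate f.
f(-0.0855, 1.0) = -1.0636


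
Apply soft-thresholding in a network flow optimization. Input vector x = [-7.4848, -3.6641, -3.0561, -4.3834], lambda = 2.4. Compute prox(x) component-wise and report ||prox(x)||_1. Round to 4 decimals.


Soft-thresholding with lambda = 2.4:
prox(-7.4848) = sign(-7.4848)*max(|-7.4848| - 2.4, 0) = -5.0848
prox(-3.6641) = sign(-3.6641)*max(|-3.6641| - 2.4, 0) = -1.2641
prox(-3.0561) = sign(-3.0561)*max(|-3.0561| - 2.4, 0) = -0.6561
prox(-4.3834) = sign(-4.3834)*max(|-4.3834| - 2.4, 0) = -1.9834
prox(x) = [-5.0848, -1.2641, -0.6561, -1.9834]
||prox(x)||_1 = 5.0848 + 1.2641 + 0.6561 + 1.9834 = 8.9884


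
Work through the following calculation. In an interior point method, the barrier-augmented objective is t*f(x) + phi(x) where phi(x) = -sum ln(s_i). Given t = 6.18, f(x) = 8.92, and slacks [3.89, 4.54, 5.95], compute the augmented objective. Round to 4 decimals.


Step 1: Compute log-barrier.
ln values: [1.3584, 1.5129, 1.7834]
phi = -(1.3584 + 1.5129 + 1.7834) = -4.6547
Step 2: Compute augmented objective.
t*f(x) = 6.18*8.92 = 55.1256
Total = 55.1256 - 4.6547 = 50.4709


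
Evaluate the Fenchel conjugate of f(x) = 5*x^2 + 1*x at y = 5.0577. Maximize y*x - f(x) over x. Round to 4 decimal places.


f*(y) = sup_x {y*x - a*x^2 - b*x} = sup_x {(y-b)*x - a*x^2}
FOC: (y - b) - 2a*x = 0 => x* = (y - b)/(2a)
x* = (5.0577 - 1)/(2*5) = 0.4058
f*(5.0577) = (y-b)^2/(4a) = (5.0577 - 1)^2/(4*5)
= 16.4649/20 = 0.8232


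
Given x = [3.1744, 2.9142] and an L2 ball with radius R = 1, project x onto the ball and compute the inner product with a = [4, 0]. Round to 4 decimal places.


Step 1: Compute ||x|| (intermediates to 6 decimals).
||x|| = sqrt(3.1744^2 + 2.9142^2) = 4.30922
Step 2: Project.
Since ||x|| > R, scale = R/||x|| = 1/4.30922 = 0.232061, proj(x) = scale * x
proj(x) = [0.736654, 0.676272]
Step 3: Dot product.
a^T * proj(x) = 4*0.736654 + 0*0.676272 = 2.9466


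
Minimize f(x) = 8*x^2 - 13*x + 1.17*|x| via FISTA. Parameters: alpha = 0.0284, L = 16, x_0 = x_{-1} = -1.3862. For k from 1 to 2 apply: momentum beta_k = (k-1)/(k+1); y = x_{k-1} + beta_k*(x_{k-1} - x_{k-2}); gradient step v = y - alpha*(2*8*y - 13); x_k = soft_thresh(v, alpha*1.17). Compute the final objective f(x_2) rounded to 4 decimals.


FISTA on f(x) = 8*x^2 - 13*x + 1.17*|x|
L = 16, alpha = 0.0284
Iteration 1: beta = 0.0, y = -1.3862 + 0.0*(-1.3862 + 1.3862) = -1.3862
  grad(y) = -35.1792, v = y - alpha*grad = -0.3871
  prox(v) = soft_thresh(-0.3871, 0.0332) = -0.3539
Iteration 2: beta = 0.3333, y = -0.3539 + 0.3333*(-0.3539 + 1.3862) = -0.0098
  grad(y) = -13.1564, v = y - alpha*grad = 0.3639
  prox(v) = soft_thresh(0.3639, 0.0332) = 0.3306
f(x_2) = 8*0.3306^2 - 13*0.3306 + 1.17*|0.3306| = -3.0369


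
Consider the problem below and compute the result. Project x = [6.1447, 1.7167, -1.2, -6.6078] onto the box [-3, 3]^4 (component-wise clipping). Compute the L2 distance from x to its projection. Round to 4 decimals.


Project each component onto [-3, 3].
clip(6.1447) = 3.0, clip(1.7167) = 1.7167, clip(-1.2) = -1.2, clip(-6.6078) = -3.0
Projection = [3.0, 1.7167, -1.2, -3.0]
Squared diffs: [9.8891, 0.0, 0.0, 13.0162]
Distance = sqrt(22.9053) = 4.786


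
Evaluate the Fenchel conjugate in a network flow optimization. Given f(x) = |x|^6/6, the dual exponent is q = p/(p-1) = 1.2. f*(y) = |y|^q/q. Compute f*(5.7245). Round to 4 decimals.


The conjugate exponent q satisfies 1/p + 1/q = 1.
p = 6, so q = 6/(6 - 1) = 1.2
|y|^q = 5.7245^1.2 = 8.1149
f*(5.7245) = 8.1149 / 1.2 = 6.7624


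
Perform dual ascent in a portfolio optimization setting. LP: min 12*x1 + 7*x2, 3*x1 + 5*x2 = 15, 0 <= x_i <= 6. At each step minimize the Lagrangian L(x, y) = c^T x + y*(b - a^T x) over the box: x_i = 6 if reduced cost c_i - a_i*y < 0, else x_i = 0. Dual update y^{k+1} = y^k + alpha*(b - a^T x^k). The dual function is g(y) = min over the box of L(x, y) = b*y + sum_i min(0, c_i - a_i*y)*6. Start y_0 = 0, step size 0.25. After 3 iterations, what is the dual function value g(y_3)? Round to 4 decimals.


Dual ascent for LP: min 12*x1 + 7*x2, 3*x1 + 5*x2 = 15, 0 <= x_i <= 6
Step 1: y^k = 0.0, reduced costs: (12.0, 7.0)
  x^k = (0.0, 0.0), subgradient = b - a^T x = 15.0
  y^{k+1} = 0.0 + 0.25*15.0 = 3.75
Step 2: y^k = 3.75, reduced costs: (0.75, -11.75)
  x^k = (0.0, 6.0), subgradient = b - a^T x = -15.0
  y^{k+1} = 3.75 + 0.25*-15.0 = 0.0
Step 3: y^k = 0.0, reduced costs: (12.0, 7.0)
  x^k = (0.0, 0.0), subgradient = b - a^T x = 15.0
  y^{k+1} = 0.0 + 0.25*15.0 = 3.75
Dual objective at y_3 = 3.75: reduced costs (0.75, -11.75), box minimizer x = (0.0, 6.0)
g(y_3) = b*y + (c1 - a1*y)*x1 + (c2 - a2*y)*x2 = 15*3.75 + 0.75*0.0 + (-11.75)*6.0 = 56.25 + 0.0 - 70.5 = -14.25


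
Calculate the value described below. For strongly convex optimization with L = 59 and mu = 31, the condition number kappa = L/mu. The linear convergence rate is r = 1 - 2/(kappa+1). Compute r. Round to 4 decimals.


Step 1: Compute the condition number.
kappa = L/mu = 59/31 = 1.9032
Step 2: Compute the convergence rate.
r = 1 - 2/(kappa + 1) = 1 - 2*mu/(L + mu) = (L - mu)/(L + mu) = 28/90 = 0.3111


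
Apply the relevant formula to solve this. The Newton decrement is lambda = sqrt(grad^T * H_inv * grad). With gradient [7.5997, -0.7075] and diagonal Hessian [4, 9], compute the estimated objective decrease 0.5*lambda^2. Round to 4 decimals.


Step 1: H is diagonal, so H^(-1) * g = [1.8999, -0.0786].
Step 2: g^T H^(-1) g = sum_i g_i^2 / H_ii
  = (7.5997)^2/4 + (-0.7075)^2/9
  = 14.4389 + 0.0556 = 14.4945
Step 3: Objective decrease = 0.5 * g^T H^(-1) g = 7.2472


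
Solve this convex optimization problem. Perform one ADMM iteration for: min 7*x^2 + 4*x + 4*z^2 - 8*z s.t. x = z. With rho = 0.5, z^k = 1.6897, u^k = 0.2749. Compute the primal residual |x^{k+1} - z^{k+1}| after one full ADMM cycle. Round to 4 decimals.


ADMM iteration with rho = 0.5, z^k = 1.6897, u^k = 0.2749
Step 1: x-update.
Minimize 7*x^2 + 4*x + (0.5/2)*(x - 1.6897 + 0.2749)^2
FOC: (2*7 + 0.5)*x = -4 + 0.5*(1.6897 - 0.2749)
x^{k+1} = -0.2271
Step 2: z-update.
Minimize 4*z^2 - 8*z + (0.5/2)*(-0.2271 - z + 0.2749)^2
FOC: (2*4 + 0.5)*z = 8 + 0.5*(-0.2271 + 0.2749)
z^{k+1} = 0.944
Step 3: u-update.
u^{k+1} = 0.2749 - 0.2271 - 0.944 = -0.8962
Step 4: Primal residual = |-0.2271 - 0.944| = 1.1711


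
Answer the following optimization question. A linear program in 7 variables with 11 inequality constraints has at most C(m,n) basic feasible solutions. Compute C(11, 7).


Each vertex corresponds to some choice of n active constraints out of m, so the number of vertices is at most C(m, n) = m! / (n!(m-n)!).
m = 11, n = 7
Numerator: 11 * 10 * 9 * 8 * 7 * 6 * 5
Denominator: 7! = 5040
C(11, 7) = 330


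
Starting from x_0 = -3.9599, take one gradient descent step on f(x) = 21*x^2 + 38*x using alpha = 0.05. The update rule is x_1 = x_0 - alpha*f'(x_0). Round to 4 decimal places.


We compute the gradient at x_0 and apply the update.
f'(x) = 42*x + 38
f'(-3.9599) = 42*-3.9599 + 38 = -128.3158
x_1 = -3.9599 - 0.05*-128.3158 = 2.4559


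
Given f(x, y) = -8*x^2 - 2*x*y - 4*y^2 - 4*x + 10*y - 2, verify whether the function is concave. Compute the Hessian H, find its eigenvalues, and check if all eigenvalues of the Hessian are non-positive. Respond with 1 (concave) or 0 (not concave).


The Hessian of f(x,y) = -8*x^2 - 2*x*y - 4*y^2 - 4*x + 10*y - 2 is:
H = [[-16, -2], [-2, -8]]
Trace = -16 - 8 = -24
Determinant = -16*-8 - (-2)^2 = 124
Discriminant = (-24)^2 - 4*124 = 80.0
Eigenvalues: lambda_1 = -16.4721, lambda_2 = -7.5279
The function is concave.

1


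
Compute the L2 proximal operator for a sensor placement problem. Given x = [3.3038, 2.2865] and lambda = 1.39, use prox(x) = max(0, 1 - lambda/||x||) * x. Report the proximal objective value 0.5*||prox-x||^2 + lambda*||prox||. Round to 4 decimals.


Step 1: Compute ||x||.
||x|| = 4.0179
Step 2: Compute scaling factor.
scale = max(0, 1 - 1.39/4.0179) = 0.654
Step 3: prox(x) = [2.1608, 1.4955]
||prox(x)|| = 2.6279
Step 4: Proximal objective.
0.5*||prox-x||^2 = 0.9661
lambda*||prox|| = 3.6528
Total = 4.6188


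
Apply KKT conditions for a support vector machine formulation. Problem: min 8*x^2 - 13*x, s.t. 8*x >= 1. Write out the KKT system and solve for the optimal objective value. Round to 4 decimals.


Step 1: Try lambda = 0 (constraint inactive).
Stationarity: 2*8*x - 13 = 0
x* = 13/(2*8) = 0.8125
Check constraint: 8*0.8125 = 6.5 >= 1 -- satisfied.
Step 2: Compute optimal value.
f(x*) = 8*0.8125^2 - 13*0.8125 = -5.2813


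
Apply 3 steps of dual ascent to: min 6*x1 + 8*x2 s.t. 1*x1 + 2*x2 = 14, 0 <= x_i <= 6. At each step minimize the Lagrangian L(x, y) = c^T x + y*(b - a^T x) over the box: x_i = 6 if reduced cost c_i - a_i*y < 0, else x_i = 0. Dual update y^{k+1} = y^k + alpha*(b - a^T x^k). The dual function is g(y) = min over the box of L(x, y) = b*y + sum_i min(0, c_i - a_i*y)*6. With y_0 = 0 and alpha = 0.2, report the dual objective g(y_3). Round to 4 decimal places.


Dual ascent for LP: min 6*x1 + 8*x2, 1*x1 + 2*x2 = 14, 0 <= x_i <= 6
Step 1: y^k = 0.0, reduced costs: (6.0, 8.0)
  x^k = (0.0, 0.0), subgradient = b - a^T x = 14.0
  y^{k+1} = 0.0 + 0.2*14.0 = 2.8
Step 2: y^k = 2.8, reduced costs: (3.2, 2.4)
  x^k = (0.0, 0.0), subgradient = b - a^T x = 14.0
  y^{k+1} = 2.8 + 0.2*14.0 = 5.6
Step 3: y^k = 5.6, reduced costs: (0.4, -3.2)
  x^k = (0.0, 6.0), subgradient = b - a^T x = 2.0
  y^{k+1} = 5.6 + 0.2*2.0 = 6.0
Dual objective at y_3 = 6.0: reduced costs (0.0, -4.0), box minimizer x = (0.0, 6.0)
g(y_3) = b*y + (c1 - a1*y)*x1 + (c2 - a2*y)*x2 = 14*6.0 + 0.0*0.0 + (-4.0)*6.0 = 84.0 + 0.0 - 24.0 = 60.0


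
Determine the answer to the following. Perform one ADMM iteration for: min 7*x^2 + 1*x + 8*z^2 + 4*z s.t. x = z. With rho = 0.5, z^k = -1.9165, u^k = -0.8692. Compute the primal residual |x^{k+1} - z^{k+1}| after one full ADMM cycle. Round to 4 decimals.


ADMM iteration with rho = 0.5, z^k = -1.9165, u^k = -0.8692
Step 1: x-update.
Minimize 7*x^2 + 1*x + (0.5/2)*(x + 1.9165 - 0.8692)^2
FOC: (2*7 + 0.5)*x = -1 + 0.5*(-1.9165 + 0.8692)
x^{k+1} = -0.1051
Step 2: z-update.
Minimize 8*z^2 + 4*z + (0.5/2)*(-0.1051 - z - 0.8692)^2
FOC: (2*8 + 0.5)*z = -4 + 0.5*(-0.1051 - 0.8692)
z^{k+1} = -0.2719
Step 3: u-update.
u^{k+1} = -0.8692 - 0.1051 + 0.2719 = -0.7023
Step 4: Primal residual = |-0.1051 + 0.2719| = 0.1669
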